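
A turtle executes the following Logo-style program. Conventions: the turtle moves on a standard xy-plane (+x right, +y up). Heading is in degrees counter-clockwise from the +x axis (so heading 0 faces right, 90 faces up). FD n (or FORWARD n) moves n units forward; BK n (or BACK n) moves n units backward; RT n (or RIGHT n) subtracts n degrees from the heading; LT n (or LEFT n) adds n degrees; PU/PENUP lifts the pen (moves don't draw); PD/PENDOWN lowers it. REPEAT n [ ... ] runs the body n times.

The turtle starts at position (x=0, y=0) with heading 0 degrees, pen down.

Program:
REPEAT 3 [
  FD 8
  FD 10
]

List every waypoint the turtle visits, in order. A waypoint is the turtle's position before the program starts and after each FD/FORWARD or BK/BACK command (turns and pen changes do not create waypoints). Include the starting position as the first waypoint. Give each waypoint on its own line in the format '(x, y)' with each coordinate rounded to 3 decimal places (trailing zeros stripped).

Answer: (0, 0)
(8, 0)
(18, 0)
(26, 0)
(36, 0)
(44, 0)
(54, 0)

Derivation:
Executing turtle program step by step:
Start: pos=(0,0), heading=0, pen down
REPEAT 3 [
  -- iteration 1/3 --
  FD 8: (0,0) -> (8,0) [heading=0, draw]
  FD 10: (8,0) -> (18,0) [heading=0, draw]
  -- iteration 2/3 --
  FD 8: (18,0) -> (26,0) [heading=0, draw]
  FD 10: (26,0) -> (36,0) [heading=0, draw]
  -- iteration 3/3 --
  FD 8: (36,0) -> (44,0) [heading=0, draw]
  FD 10: (44,0) -> (54,0) [heading=0, draw]
]
Final: pos=(54,0), heading=0, 6 segment(s) drawn
Waypoints (7 total):
(0, 0)
(8, 0)
(18, 0)
(26, 0)
(36, 0)
(44, 0)
(54, 0)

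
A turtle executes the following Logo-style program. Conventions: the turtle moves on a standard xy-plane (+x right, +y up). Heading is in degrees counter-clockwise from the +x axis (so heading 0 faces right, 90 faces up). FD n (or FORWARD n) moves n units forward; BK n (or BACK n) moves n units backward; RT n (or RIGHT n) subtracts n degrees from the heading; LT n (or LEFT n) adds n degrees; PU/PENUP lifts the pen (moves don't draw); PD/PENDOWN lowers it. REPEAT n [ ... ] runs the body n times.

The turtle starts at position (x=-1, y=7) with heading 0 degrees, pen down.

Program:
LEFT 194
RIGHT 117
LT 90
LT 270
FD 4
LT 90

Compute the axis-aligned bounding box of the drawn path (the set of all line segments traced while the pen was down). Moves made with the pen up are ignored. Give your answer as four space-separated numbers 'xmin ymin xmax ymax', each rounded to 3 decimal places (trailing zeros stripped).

Answer: -1 7 -0.1 10.897

Derivation:
Executing turtle program step by step:
Start: pos=(-1,7), heading=0, pen down
LT 194: heading 0 -> 194
RT 117: heading 194 -> 77
LT 90: heading 77 -> 167
LT 270: heading 167 -> 77
FD 4: (-1,7) -> (-0.1,10.897) [heading=77, draw]
LT 90: heading 77 -> 167
Final: pos=(-0.1,10.897), heading=167, 1 segment(s) drawn

Segment endpoints: x in {-1, -0.1}, y in {7, 10.897}
xmin=-1, ymin=7, xmax=-0.1, ymax=10.897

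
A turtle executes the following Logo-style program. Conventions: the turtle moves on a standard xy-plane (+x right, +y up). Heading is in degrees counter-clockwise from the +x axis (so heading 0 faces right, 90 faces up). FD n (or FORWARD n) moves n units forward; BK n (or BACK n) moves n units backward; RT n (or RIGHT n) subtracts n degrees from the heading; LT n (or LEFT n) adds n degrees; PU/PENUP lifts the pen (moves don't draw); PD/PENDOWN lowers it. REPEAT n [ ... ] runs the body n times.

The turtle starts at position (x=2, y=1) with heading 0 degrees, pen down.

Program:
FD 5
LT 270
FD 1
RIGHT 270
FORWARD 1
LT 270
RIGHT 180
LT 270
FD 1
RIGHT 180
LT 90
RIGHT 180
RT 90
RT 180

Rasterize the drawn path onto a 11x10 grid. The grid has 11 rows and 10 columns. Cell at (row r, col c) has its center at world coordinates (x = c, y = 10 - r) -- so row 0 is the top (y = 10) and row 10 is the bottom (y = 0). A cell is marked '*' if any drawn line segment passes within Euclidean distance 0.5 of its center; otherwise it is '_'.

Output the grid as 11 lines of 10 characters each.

Answer: __________
__________
__________
__________
__________
__________
__________
__________
__________
__******__
_______***

Derivation:
Segment 0: (2,1) -> (7,1)
Segment 1: (7,1) -> (7,0)
Segment 2: (7,0) -> (8,0)
Segment 3: (8,0) -> (9,-0)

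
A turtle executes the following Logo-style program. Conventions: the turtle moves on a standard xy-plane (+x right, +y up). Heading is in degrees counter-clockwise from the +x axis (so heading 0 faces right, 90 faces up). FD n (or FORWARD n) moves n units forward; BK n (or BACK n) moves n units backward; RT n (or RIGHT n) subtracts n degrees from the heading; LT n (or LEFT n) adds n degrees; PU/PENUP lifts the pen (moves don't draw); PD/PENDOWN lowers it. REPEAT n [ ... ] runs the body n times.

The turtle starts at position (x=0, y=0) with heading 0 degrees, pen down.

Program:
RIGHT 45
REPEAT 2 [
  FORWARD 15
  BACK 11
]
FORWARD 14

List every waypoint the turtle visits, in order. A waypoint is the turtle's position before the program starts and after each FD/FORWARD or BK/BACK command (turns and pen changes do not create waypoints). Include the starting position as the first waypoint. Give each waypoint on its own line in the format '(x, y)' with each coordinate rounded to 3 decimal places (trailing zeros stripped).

Answer: (0, 0)
(10.607, -10.607)
(2.828, -2.828)
(13.435, -13.435)
(5.657, -5.657)
(15.556, -15.556)

Derivation:
Executing turtle program step by step:
Start: pos=(0,0), heading=0, pen down
RT 45: heading 0 -> 315
REPEAT 2 [
  -- iteration 1/2 --
  FD 15: (0,0) -> (10.607,-10.607) [heading=315, draw]
  BK 11: (10.607,-10.607) -> (2.828,-2.828) [heading=315, draw]
  -- iteration 2/2 --
  FD 15: (2.828,-2.828) -> (13.435,-13.435) [heading=315, draw]
  BK 11: (13.435,-13.435) -> (5.657,-5.657) [heading=315, draw]
]
FD 14: (5.657,-5.657) -> (15.556,-15.556) [heading=315, draw]
Final: pos=(15.556,-15.556), heading=315, 5 segment(s) drawn
Waypoints (6 total):
(0, 0)
(10.607, -10.607)
(2.828, -2.828)
(13.435, -13.435)
(5.657, -5.657)
(15.556, -15.556)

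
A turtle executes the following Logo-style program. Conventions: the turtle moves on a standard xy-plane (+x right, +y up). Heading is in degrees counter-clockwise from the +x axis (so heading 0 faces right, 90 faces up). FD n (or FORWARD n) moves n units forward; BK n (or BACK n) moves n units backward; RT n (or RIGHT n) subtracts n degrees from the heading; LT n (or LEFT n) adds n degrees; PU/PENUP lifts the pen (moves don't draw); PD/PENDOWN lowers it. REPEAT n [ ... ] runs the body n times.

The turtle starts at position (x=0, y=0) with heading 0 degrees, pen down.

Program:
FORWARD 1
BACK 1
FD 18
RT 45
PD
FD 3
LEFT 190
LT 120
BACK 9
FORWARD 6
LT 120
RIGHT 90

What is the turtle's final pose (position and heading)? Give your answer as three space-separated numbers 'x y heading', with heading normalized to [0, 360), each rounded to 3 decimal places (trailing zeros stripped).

Answer: 20.383 0.867 295

Derivation:
Executing turtle program step by step:
Start: pos=(0,0), heading=0, pen down
FD 1: (0,0) -> (1,0) [heading=0, draw]
BK 1: (1,0) -> (0,0) [heading=0, draw]
FD 18: (0,0) -> (18,0) [heading=0, draw]
RT 45: heading 0 -> 315
PD: pen down
FD 3: (18,0) -> (20.121,-2.121) [heading=315, draw]
LT 190: heading 315 -> 145
LT 120: heading 145 -> 265
BK 9: (20.121,-2.121) -> (20.906,6.844) [heading=265, draw]
FD 6: (20.906,6.844) -> (20.383,0.867) [heading=265, draw]
LT 120: heading 265 -> 25
RT 90: heading 25 -> 295
Final: pos=(20.383,0.867), heading=295, 6 segment(s) drawn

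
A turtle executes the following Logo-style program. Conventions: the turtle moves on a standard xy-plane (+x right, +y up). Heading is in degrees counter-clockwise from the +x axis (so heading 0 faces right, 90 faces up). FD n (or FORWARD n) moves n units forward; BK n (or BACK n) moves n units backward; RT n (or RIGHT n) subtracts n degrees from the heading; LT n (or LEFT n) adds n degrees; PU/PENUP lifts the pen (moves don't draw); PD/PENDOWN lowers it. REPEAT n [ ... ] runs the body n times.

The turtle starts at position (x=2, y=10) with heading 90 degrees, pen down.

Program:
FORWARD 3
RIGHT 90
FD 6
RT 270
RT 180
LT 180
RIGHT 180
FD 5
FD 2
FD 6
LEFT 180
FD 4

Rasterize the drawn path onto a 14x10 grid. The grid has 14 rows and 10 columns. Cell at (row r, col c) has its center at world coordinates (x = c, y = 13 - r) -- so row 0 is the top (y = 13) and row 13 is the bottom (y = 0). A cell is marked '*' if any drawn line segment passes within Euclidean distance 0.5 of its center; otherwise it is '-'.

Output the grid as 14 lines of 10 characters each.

Answer: --*******-
--*-----*-
--*-----*-
--*-----*-
--------*-
--------*-
--------*-
--------*-
--------*-
--------*-
--------*-
--------*-
--------*-
--------*-

Derivation:
Segment 0: (2,10) -> (2,13)
Segment 1: (2,13) -> (8,13)
Segment 2: (8,13) -> (8,8)
Segment 3: (8,8) -> (8,6)
Segment 4: (8,6) -> (8,0)
Segment 5: (8,0) -> (8,4)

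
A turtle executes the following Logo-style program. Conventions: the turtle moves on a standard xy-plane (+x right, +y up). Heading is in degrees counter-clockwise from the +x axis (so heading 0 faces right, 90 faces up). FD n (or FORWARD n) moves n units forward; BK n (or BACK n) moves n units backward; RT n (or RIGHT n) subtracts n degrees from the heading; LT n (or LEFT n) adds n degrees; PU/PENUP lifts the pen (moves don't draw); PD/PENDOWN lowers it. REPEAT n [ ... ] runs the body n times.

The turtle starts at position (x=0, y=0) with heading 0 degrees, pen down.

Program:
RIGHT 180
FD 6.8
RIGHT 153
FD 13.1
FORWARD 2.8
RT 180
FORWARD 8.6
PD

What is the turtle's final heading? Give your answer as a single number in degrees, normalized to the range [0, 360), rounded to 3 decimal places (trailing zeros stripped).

Executing turtle program step by step:
Start: pos=(0,0), heading=0, pen down
RT 180: heading 0 -> 180
FD 6.8: (0,0) -> (-6.8,0) [heading=180, draw]
RT 153: heading 180 -> 27
FD 13.1: (-6.8,0) -> (4.872,5.947) [heading=27, draw]
FD 2.8: (4.872,5.947) -> (7.367,7.218) [heading=27, draw]
RT 180: heading 27 -> 207
FD 8.6: (7.367,7.218) -> (-0.296,3.314) [heading=207, draw]
PD: pen down
Final: pos=(-0.296,3.314), heading=207, 4 segment(s) drawn

Answer: 207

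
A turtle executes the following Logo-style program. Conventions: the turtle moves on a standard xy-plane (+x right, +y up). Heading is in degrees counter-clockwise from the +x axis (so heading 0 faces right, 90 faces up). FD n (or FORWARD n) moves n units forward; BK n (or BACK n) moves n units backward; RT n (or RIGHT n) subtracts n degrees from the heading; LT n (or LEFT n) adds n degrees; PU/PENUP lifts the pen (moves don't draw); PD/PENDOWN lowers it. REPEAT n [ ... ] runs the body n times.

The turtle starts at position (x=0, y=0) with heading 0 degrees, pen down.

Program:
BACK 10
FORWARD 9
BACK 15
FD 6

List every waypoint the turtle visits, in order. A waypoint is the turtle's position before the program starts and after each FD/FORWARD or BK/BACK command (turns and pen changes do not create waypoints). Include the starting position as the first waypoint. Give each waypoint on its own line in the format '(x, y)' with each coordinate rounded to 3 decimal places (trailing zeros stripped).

Executing turtle program step by step:
Start: pos=(0,0), heading=0, pen down
BK 10: (0,0) -> (-10,0) [heading=0, draw]
FD 9: (-10,0) -> (-1,0) [heading=0, draw]
BK 15: (-1,0) -> (-16,0) [heading=0, draw]
FD 6: (-16,0) -> (-10,0) [heading=0, draw]
Final: pos=(-10,0), heading=0, 4 segment(s) drawn
Waypoints (5 total):
(0, 0)
(-10, 0)
(-1, 0)
(-16, 0)
(-10, 0)

Answer: (0, 0)
(-10, 0)
(-1, 0)
(-16, 0)
(-10, 0)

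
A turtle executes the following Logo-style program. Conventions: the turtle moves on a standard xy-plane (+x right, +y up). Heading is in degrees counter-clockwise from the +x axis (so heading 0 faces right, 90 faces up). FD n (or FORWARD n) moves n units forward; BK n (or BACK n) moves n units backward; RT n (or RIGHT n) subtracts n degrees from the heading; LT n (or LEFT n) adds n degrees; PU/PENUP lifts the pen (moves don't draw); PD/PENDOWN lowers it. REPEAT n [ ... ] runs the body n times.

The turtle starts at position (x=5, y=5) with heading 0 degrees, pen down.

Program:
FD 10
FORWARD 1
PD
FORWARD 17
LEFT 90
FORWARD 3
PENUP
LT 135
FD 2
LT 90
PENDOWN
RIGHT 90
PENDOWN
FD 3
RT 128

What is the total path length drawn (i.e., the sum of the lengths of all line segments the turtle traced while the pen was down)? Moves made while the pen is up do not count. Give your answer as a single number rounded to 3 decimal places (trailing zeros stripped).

Executing turtle program step by step:
Start: pos=(5,5), heading=0, pen down
FD 10: (5,5) -> (15,5) [heading=0, draw]
FD 1: (15,5) -> (16,5) [heading=0, draw]
PD: pen down
FD 17: (16,5) -> (33,5) [heading=0, draw]
LT 90: heading 0 -> 90
FD 3: (33,5) -> (33,8) [heading=90, draw]
PU: pen up
LT 135: heading 90 -> 225
FD 2: (33,8) -> (31.586,6.586) [heading=225, move]
LT 90: heading 225 -> 315
PD: pen down
RT 90: heading 315 -> 225
PD: pen down
FD 3: (31.586,6.586) -> (29.464,4.464) [heading=225, draw]
RT 128: heading 225 -> 97
Final: pos=(29.464,4.464), heading=97, 5 segment(s) drawn

Segment lengths:
  seg 1: (5,5) -> (15,5), length = 10
  seg 2: (15,5) -> (16,5), length = 1
  seg 3: (16,5) -> (33,5), length = 17
  seg 4: (33,5) -> (33,8), length = 3
  seg 5: (31.586,6.586) -> (29.464,4.464), length = 3
Total = 34

Answer: 34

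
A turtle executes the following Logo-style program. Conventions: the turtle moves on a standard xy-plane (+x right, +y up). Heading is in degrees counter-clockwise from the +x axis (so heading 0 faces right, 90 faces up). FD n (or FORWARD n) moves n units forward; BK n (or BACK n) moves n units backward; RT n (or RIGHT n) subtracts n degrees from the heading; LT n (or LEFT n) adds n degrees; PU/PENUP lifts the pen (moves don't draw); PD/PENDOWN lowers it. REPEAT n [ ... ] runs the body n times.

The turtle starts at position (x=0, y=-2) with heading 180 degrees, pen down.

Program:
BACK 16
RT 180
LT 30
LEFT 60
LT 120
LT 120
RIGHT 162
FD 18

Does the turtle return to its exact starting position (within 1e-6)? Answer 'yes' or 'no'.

Answer: no

Derivation:
Executing turtle program step by step:
Start: pos=(0,-2), heading=180, pen down
BK 16: (0,-2) -> (16,-2) [heading=180, draw]
RT 180: heading 180 -> 0
LT 30: heading 0 -> 30
LT 60: heading 30 -> 90
LT 120: heading 90 -> 210
LT 120: heading 210 -> 330
RT 162: heading 330 -> 168
FD 18: (16,-2) -> (-1.607,1.742) [heading=168, draw]
Final: pos=(-1.607,1.742), heading=168, 2 segment(s) drawn

Start position: (0, -2)
Final position: (-1.607, 1.742)
Distance = 4.073; >= 1e-6 -> NOT closed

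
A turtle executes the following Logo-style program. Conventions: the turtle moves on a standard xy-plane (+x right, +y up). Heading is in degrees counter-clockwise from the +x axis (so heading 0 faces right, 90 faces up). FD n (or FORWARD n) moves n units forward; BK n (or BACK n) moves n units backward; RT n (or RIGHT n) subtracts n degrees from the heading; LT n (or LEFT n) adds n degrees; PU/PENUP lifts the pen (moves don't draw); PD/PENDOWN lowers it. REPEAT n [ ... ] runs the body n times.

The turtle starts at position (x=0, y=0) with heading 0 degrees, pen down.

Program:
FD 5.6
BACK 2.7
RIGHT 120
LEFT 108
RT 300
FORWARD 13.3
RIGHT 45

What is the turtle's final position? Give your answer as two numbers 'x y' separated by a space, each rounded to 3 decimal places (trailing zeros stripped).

Executing turtle program step by step:
Start: pos=(0,0), heading=0, pen down
FD 5.6: (0,0) -> (5.6,0) [heading=0, draw]
BK 2.7: (5.6,0) -> (2.9,0) [heading=0, draw]
RT 120: heading 0 -> 240
LT 108: heading 240 -> 348
RT 300: heading 348 -> 48
FD 13.3: (2.9,0) -> (11.799,9.884) [heading=48, draw]
RT 45: heading 48 -> 3
Final: pos=(11.799,9.884), heading=3, 3 segment(s) drawn

Answer: 11.799 9.884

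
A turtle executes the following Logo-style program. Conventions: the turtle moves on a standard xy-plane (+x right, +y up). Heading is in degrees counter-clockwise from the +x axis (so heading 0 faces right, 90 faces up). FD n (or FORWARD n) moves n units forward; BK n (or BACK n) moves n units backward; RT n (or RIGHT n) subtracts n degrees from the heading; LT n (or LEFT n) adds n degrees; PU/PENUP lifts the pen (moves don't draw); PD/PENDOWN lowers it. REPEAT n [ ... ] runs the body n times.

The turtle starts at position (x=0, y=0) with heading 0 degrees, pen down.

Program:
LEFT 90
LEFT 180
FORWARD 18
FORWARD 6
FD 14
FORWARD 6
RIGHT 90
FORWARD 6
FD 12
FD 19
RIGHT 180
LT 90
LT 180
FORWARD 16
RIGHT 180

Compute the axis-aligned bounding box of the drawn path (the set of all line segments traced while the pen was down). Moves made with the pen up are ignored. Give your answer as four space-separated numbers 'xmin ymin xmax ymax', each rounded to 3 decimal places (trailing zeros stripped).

Answer: -37 -60 0 0

Derivation:
Executing turtle program step by step:
Start: pos=(0,0), heading=0, pen down
LT 90: heading 0 -> 90
LT 180: heading 90 -> 270
FD 18: (0,0) -> (0,-18) [heading=270, draw]
FD 6: (0,-18) -> (0,-24) [heading=270, draw]
FD 14: (0,-24) -> (0,-38) [heading=270, draw]
FD 6: (0,-38) -> (0,-44) [heading=270, draw]
RT 90: heading 270 -> 180
FD 6: (0,-44) -> (-6,-44) [heading=180, draw]
FD 12: (-6,-44) -> (-18,-44) [heading=180, draw]
FD 19: (-18,-44) -> (-37,-44) [heading=180, draw]
RT 180: heading 180 -> 0
LT 90: heading 0 -> 90
LT 180: heading 90 -> 270
FD 16: (-37,-44) -> (-37,-60) [heading=270, draw]
RT 180: heading 270 -> 90
Final: pos=(-37,-60), heading=90, 8 segment(s) drawn

Segment endpoints: x in {-37, -18, -6, 0, 0, 0, 0, 0}, y in {-60, -44, -38, -24, -18, 0}
xmin=-37, ymin=-60, xmax=0, ymax=0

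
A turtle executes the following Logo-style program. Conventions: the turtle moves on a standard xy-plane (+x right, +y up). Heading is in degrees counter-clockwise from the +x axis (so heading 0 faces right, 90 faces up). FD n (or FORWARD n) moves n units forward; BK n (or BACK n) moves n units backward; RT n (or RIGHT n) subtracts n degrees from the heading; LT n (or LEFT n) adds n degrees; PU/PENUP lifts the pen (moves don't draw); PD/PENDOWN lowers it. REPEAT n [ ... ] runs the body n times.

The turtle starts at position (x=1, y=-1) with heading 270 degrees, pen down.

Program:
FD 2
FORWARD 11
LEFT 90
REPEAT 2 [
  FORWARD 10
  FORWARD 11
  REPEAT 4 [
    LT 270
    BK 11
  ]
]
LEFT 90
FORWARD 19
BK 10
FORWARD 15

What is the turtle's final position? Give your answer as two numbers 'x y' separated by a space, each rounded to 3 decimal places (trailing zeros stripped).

Executing turtle program step by step:
Start: pos=(1,-1), heading=270, pen down
FD 2: (1,-1) -> (1,-3) [heading=270, draw]
FD 11: (1,-3) -> (1,-14) [heading=270, draw]
LT 90: heading 270 -> 0
REPEAT 2 [
  -- iteration 1/2 --
  FD 10: (1,-14) -> (11,-14) [heading=0, draw]
  FD 11: (11,-14) -> (22,-14) [heading=0, draw]
  REPEAT 4 [
    -- iteration 1/4 --
    LT 270: heading 0 -> 270
    BK 11: (22,-14) -> (22,-3) [heading=270, draw]
    -- iteration 2/4 --
    LT 270: heading 270 -> 180
    BK 11: (22,-3) -> (33,-3) [heading=180, draw]
    -- iteration 3/4 --
    LT 270: heading 180 -> 90
    BK 11: (33,-3) -> (33,-14) [heading=90, draw]
    -- iteration 4/4 --
    LT 270: heading 90 -> 0
    BK 11: (33,-14) -> (22,-14) [heading=0, draw]
  ]
  -- iteration 2/2 --
  FD 10: (22,-14) -> (32,-14) [heading=0, draw]
  FD 11: (32,-14) -> (43,-14) [heading=0, draw]
  REPEAT 4 [
    -- iteration 1/4 --
    LT 270: heading 0 -> 270
    BK 11: (43,-14) -> (43,-3) [heading=270, draw]
    -- iteration 2/4 --
    LT 270: heading 270 -> 180
    BK 11: (43,-3) -> (54,-3) [heading=180, draw]
    -- iteration 3/4 --
    LT 270: heading 180 -> 90
    BK 11: (54,-3) -> (54,-14) [heading=90, draw]
    -- iteration 4/4 --
    LT 270: heading 90 -> 0
    BK 11: (54,-14) -> (43,-14) [heading=0, draw]
  ]
]
LT 90: heading 0 -> 90
FD 19: (43,-14) -> (43,5) [heading=90, draw]
BK 10: (43,5) -> (43,-5) [heading=90, draw]
FD 15: (43,-5) -> (43,10) [heading=90, draw]
Final: pos=(43,10), heading=90, 17 segment(s) drawn

Answer: 43 10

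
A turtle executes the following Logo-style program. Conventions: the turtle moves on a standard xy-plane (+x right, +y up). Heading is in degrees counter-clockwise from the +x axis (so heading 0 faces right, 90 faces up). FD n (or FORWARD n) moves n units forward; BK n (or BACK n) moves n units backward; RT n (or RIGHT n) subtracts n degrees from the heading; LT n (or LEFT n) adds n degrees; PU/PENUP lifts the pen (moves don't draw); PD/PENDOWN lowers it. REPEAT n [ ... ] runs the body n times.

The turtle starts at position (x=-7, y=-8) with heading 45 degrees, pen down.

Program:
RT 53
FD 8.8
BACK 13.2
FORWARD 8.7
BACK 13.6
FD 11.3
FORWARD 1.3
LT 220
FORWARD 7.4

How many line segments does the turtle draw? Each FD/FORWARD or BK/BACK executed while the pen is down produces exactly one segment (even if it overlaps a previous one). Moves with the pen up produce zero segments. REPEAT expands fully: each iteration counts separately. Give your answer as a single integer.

Answer: 7

Derivation:
Executing turtle program step by step:
Start: pos=(-7,-8), heading=45, pen down
RT 53: heading 45 -> 352
FD 8.8: (-7,-8) -> (1.714,-9.225) [heading=352, draw]
BK 13.2: (1.714,-9.225) -> (-11.357,-7.388) [heading=352, draw]
FD 8.7: (-11.357,-7.388) -> (-2.742,-8.598) [heading=352, draw]
BK 13.6: (-2.742,-8.598) -> (-16.209,-6.706) [heading=352, draw]
FD 11.3: (-16.209,-6.706) -> (-5.019,-8.278) [heading=352, draw]
FD 1.3: (-5.019,-8.278) -> (-3.732,-8.459) [heading=352, draw]
LT 220: heading 352 -> 212
FD 7.4: (-3.732,-8.459) -> (-10.008,-12.381) [heading=212, draw]
Final: pos=(-10.008,-12.381), heading=212, 7 segment(s) drawn
Segments drawn: 7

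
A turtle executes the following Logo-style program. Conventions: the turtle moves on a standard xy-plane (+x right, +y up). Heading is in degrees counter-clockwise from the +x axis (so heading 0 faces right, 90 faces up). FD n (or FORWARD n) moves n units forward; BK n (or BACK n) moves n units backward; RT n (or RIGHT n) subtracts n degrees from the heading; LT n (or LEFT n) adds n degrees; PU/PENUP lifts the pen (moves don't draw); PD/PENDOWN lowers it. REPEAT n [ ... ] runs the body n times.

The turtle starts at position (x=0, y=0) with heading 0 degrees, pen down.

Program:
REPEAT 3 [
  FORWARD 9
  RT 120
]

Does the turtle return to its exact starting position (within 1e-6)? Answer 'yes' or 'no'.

Executing turtle program step by step:
Start: pos=(0,0), heading=0, pen down
REPEAT 3 [
  -- iteration 1/3 --
  FD 9: (0,0) -> (9,0) [heading=0, draw]
  RT 120: heading 0 -> 240
  -- iteration 2/3 --
  FD 9: (9,0) -> (4.5,-7.794) [heading=240, draw]
  RT 120: heading 240 -> 120
  -- iteration 3/3 --
  FD 9: (4.5,-7.794) -> (0,0) [heading=120, draw]
  RT 120: heading 120 -> 0
]
Final: pos=(0,0), heading=0, 3 segment(s) drawn

Start position: (0, 0)
Final position: (0, 0)
Distance = 0; < 1e-6 -> CLOSED

Answer: yes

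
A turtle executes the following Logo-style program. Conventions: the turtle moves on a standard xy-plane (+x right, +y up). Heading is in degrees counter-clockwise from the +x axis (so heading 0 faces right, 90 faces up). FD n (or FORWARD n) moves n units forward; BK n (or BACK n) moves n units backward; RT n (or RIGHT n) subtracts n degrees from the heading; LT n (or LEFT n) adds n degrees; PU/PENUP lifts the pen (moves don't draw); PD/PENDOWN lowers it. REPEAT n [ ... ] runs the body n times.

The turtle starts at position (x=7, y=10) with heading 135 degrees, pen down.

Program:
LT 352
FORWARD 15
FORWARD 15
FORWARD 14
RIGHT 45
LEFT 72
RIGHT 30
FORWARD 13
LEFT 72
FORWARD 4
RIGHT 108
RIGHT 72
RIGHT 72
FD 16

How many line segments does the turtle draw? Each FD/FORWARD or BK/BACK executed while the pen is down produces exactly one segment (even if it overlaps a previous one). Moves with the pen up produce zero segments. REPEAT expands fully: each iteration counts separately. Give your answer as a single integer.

Executing turtle program step by step:
Start: pos=(7,10), heading=135, pen down
LT 352: heading 135 -> 127
FD 15: (7,10) -> (-2.027,21.98) [heading=127, draw]
FD 15: (-2.027,21.98) -> (-11.054,33.959) [heading=127, draw]
FD 14: (-11.054,33.959) -> (-19.48,45.14) [heading=127, draw]
RT 45: heading 127 -> 82
LT 72: heading 82 -> 154
RT 30: heading 154 -> 124
FD 13: (-19.48,45.14) -> (-26.749,55.917) [heading=124, draw]
LT 72: heading 124 -> 196
FD 4: (-26.749,55.917) -> (-30.594,54.815) [heading=196, draw]
RT 108: heading 196 -> 88
RT 72: heading 88 -> 16
RT 72: heading 16 -> 304
FD 16: (-30.594,54.815) -> (-21.647,41.55) [heading=304, draw]
Final: pos=(-21.647,41.55), heading=304, 6 segment(s) drawn
Segments drawn: 6

Answer: 6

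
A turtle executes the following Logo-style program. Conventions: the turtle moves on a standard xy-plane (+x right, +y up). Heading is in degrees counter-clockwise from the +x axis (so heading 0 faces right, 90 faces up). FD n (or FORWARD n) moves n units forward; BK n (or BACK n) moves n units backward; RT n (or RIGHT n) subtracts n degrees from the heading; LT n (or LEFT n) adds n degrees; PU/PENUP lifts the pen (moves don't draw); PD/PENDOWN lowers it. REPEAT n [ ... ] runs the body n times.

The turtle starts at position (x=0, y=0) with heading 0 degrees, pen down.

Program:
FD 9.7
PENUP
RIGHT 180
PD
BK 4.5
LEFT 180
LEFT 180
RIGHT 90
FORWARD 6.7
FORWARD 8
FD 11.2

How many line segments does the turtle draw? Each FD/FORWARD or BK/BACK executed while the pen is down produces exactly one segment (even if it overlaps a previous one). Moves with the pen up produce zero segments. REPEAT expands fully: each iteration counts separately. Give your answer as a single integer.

Executing turtle program step by step:
Start: pos=(0,0), heading=0, pen down
FD 9.7: (0,0) -> (9.7,0) [heading=0, draw]
PU: pen up
RT 180: heading 0 -> 180
PD: pen down
BK 4.5: (9.7,0) -> (14.2,0) [heading=180, draw]
LT 180: heading 180 -> 0
LT 180: heading 0 -> 180
RT 90: heading 180 -> 90
FD 6.7: (14.2,0) -> (14.2,6.7) [heading=90, draw]
FD 8: (14.2,6.7) -> (14.2,14.7) [heading=90, draw]
FD 11.2: (14.2,14.7) -> (14.2,25.9) [heading=90, draw]
Final: pos=(14.2,25.9), heading=90, 5 segment(s) drawn
Segments drawn: 5

Answer: 5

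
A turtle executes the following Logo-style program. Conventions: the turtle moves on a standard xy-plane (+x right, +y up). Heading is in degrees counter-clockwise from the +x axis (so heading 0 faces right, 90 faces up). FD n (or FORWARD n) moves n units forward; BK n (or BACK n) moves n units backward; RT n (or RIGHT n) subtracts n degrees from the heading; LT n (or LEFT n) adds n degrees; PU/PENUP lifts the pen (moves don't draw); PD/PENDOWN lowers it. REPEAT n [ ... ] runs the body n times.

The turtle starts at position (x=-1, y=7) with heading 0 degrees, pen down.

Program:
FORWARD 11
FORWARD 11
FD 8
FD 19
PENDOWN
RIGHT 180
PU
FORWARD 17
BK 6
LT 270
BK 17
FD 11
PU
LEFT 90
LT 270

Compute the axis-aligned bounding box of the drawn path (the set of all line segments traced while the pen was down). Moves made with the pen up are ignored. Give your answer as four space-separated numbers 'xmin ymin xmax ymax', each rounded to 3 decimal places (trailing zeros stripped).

Executing turtle program step by step:
Start: pos=(-1,7), heading=0, pen down
FD 11: (-1,7) -> (10,7) [heading=0, draw]
FD 11: (10,7) -> (21,7) [heading=0, draw]
FD 8: (21,7) -> (29,7) [heading=0, draw]
FD 19: (29,7) -> (48,7) [heading=0, draw]
PD: pen down
RT 180: heading 0 -> 180
PU: pen up
FD 17: (48,7) -> (31,7) [heading=180, move]
BK 6: (31,7) -> (37,7) [heading=180, move]
LT 270: heading 180 -> 90
BK 17: (37,7) -> (37,-10) [heading=90, move]
FD 11: (37,-10) -> (37,1) [heading=90, move]
PU: pen up
LT 90: heading 90 -> 180
LT 270: heading 180 -> 90
Final: pos=(37,1), heading=90, 4 segment(s) drawn

Segment endpoints: x in {-1, 10, 21, 29, 48}, y in {7}
xmin=-1, ymin=7, xmax=48, ymax=7

Answer: -1 7 48 7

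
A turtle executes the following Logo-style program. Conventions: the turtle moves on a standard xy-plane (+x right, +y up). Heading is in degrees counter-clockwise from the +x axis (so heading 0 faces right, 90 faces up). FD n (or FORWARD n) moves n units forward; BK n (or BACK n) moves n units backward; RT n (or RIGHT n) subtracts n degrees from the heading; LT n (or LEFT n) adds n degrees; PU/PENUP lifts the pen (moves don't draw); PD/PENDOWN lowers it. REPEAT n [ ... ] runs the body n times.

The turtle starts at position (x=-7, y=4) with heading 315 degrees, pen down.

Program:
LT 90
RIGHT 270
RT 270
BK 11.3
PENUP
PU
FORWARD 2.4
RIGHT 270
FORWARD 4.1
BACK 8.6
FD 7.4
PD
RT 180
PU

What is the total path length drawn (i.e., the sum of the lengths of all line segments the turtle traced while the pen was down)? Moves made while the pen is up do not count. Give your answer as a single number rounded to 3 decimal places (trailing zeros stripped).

Executing turtle program step by step:
Start: pos=(-7,4), heading=315, pen down
LT 90: heading 315 -> 45
RT 270: heading 45 -> 135
RT 270: heading 135 -> 225
BK 11.3: (-7,4) -> (0.99,11.99) [heading=225, draw]
PU: pen up
PU: pen up
FD 2.4: (0.99,11.99) -> (-0.707,10.293) [heading=225, move]
RT 270: heading 225 -> 315
FD 4.1: (-0.707,10.293) -> (2.192,7.394) [heading=315, move]
BK 8.6: (2.192,7.394) -> (-3.889,13.475) [heading=315, move]
FD 7.4: (-3.889,13.475) -> (1.344,8.243) [heading=315, move]
PD: pen down
RT 180: heading 315 -> 135
PU: pen up
Final: pos=(1.344,8.243), heading=135, 1 segment(s) drawn

Segment lengths:
  seg 1: (-7,4) -> (0.99,11.99), length = 11.3
Total = 11.3

Answer: 11.3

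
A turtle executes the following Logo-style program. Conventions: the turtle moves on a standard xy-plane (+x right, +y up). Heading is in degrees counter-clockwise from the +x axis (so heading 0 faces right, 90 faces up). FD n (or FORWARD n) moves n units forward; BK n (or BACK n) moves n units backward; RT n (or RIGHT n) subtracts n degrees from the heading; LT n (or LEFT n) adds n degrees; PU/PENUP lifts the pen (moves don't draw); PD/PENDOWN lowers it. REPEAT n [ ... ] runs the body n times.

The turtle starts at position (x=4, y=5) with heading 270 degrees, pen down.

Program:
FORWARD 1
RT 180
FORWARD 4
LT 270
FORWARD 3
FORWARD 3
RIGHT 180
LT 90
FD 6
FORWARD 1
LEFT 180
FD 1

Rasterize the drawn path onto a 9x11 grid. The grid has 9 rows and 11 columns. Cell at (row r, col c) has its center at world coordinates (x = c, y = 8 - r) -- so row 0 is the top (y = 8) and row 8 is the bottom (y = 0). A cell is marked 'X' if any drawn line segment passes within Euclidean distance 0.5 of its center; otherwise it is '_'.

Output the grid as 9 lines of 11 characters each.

Segment 0: (4,5) -> (4,4)
Segment 1: (4,4) -> (4,8)
Segment 2: (4,8) -> (7,8)
Segment 3: (7,8) -> (10,8)
Segment 4: (10,8) -> (10,2)
Segment 5: (10,2) -> (10,1)
Segment 6: (10,1) -> (10,2)

Answer: ____XXXXXXX
____X_____X
____X_____X
____X_____X
____X_____X
__________X
__________X
__________X
___________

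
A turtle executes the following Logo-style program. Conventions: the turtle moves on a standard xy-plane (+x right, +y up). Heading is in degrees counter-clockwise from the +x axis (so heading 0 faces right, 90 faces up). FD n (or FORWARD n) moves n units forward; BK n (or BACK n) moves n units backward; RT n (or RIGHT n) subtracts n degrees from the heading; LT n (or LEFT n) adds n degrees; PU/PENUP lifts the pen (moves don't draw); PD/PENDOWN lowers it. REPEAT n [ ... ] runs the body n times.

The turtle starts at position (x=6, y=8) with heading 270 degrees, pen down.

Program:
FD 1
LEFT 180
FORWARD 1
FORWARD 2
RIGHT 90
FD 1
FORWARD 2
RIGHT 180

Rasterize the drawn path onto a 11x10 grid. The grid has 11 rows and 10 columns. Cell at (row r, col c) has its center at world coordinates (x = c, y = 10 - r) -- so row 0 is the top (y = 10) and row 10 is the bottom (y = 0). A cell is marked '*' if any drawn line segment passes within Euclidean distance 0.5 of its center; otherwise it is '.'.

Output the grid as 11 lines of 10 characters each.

Segment 0: (6,8) -> (6,7)
Segment 1: (6,7) -> (6,8)
Segment 2: (6,8) -> (6,10)
Segment 3: (6,10) -> (7,10)
Segment 4: (7,10) -> (9,10)

Answer: ......****
......*...
......*...
......*...
..........
..........
..........
..........
..........
..........
..........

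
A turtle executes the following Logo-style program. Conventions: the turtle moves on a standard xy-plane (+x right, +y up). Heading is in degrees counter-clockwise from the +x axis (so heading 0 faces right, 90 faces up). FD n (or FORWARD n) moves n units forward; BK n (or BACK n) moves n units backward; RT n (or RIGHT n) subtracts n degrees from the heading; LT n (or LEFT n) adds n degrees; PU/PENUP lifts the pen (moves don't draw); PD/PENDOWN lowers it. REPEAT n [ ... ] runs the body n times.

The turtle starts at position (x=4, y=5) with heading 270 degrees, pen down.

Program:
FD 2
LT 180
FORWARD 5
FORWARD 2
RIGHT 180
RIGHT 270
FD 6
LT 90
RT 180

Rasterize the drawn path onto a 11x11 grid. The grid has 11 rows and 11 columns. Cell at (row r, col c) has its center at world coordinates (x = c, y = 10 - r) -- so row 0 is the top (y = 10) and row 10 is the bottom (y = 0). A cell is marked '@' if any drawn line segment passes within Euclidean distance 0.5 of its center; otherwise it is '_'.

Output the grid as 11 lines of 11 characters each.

Answer: ____@@@@@@@
____@______
____@______
____@______
____@______
____@______
____@______
____@______
___________
___________
___________

Derivation:
Segment 0: (4,5) -> (4,3)
Segment 1: (4,3) -> (4,8)
Segment 2: (4,8) -> (4,10)
Segment 3: (4,10) -> (10,10)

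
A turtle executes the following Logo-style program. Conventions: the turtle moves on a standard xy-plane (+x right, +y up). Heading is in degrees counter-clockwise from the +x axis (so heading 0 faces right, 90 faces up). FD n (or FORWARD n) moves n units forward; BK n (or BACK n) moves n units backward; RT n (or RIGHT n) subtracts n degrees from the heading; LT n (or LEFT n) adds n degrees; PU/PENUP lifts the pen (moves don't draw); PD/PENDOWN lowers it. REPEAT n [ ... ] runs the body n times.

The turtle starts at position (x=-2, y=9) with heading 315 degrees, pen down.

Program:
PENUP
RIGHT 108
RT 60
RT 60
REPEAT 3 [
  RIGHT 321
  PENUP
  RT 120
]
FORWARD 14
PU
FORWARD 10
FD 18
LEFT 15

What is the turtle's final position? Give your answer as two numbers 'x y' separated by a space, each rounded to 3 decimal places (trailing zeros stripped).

Answer: -40.369 -8.083

Derivation:
Executing turtle program step by step:
Start: pos=(-2,9), heading=315, pen down
PU: pen up
RT 108: heading 315 -> 207
RT 60: heading 207 -> 147
RT 60: heading 147 -> 87
REPEAT 3 [
  -- iteration 1/3 --
  RT 321: heading 87 -> 126
  PU: pen up
  RT 120: heading 126 -> 6
  -- iteration 2/3 --
  RT 321: heading 6 -> 45
  PU: pen up
  RT 120: heading 45 -> 285
  -- iteration 3/3 --
  RT 321: heading 285 -> 324
  PU: pen up
  RT 120: heading 324 -> 204
]
FD 14: (-2,9) -> (-14.79,3.306) [heading=204, move]
PU: pen up
FD 10: (-14.79,3.306) -> (-23.925,-0.762) [heading=204, move]
FD 18: (-23.925,-0.762) -> (-40.369,-8.083) [heading=204, move]
LT 15: heading 204 -> 219
Final: pos=(-40.369,-8.083), heading=219, 0 segment(s) drawn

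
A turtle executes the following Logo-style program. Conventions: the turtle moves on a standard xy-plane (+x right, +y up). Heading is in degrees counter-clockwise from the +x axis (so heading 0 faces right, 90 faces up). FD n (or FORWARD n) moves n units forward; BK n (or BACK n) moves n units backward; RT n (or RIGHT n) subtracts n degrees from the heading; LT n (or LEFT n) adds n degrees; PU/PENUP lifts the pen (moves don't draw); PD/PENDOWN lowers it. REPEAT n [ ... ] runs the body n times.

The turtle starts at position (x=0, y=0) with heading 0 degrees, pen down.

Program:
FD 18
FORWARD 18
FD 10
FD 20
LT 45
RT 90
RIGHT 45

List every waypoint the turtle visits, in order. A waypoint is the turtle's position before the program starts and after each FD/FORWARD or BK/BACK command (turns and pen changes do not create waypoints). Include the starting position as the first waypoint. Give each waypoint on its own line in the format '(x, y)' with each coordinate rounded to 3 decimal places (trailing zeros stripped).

Executing turtle program step by step:
Start: pos=(0,0), heading=0, pen down
FD 18: (0,0) -> (18,0) [heading=0, draw]
FD 18: (18,0) -> (36,0) [heading=0, draw]
FD 10: (36,0) -> (46,0) [heading=0, draw]
FD 20: (46,0) -> (66,0) [heading=0, draw]
LT 45: heading 0 -> 45
RT 90: heading 45 -> 315
RT 45: heading 315 -> 270
Final: pos=(66,0), heading=270, 4 segment(s) drawn
Waypoints (5 total):
(0, 0)
(18, 0)
(36, 0)
(46, 0)
(66, 0)

Answer: (0, 0)
(18, 0)
(36, 0)
(46, 0)
(66, 0)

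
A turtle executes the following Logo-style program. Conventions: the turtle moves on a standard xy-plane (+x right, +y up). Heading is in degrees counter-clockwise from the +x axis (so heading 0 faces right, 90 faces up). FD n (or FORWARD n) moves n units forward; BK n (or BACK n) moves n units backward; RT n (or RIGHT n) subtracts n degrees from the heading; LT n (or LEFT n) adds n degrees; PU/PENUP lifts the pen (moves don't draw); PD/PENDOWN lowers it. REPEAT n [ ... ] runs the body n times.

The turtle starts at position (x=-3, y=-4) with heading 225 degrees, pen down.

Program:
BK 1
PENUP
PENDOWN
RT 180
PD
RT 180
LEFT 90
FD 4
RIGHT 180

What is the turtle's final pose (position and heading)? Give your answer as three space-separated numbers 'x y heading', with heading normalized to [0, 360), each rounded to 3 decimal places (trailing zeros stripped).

Answer: 0.536 -6.121 135

Derivation:
Executing turtle program step by step:
Start: pos=(-3,-4), heading=225, pen down
BK 1: (-3,-4) -> (-2.293,-3.293) [heading=225, draw]
PU: pen up
PD: pen down
RT 180: heading 225 -> 45
PD: pen down
RT 180: heading 45 -> 225
LT 90: heading 225 -> 315
FD 4: (-2.293,-3.293) -> (0.536,-6.121) [heading=315, draw]
RT 180: heading 315 -> 135
Final: pos=(0.536,-6.121), heading=135, 2 segment(s) drawn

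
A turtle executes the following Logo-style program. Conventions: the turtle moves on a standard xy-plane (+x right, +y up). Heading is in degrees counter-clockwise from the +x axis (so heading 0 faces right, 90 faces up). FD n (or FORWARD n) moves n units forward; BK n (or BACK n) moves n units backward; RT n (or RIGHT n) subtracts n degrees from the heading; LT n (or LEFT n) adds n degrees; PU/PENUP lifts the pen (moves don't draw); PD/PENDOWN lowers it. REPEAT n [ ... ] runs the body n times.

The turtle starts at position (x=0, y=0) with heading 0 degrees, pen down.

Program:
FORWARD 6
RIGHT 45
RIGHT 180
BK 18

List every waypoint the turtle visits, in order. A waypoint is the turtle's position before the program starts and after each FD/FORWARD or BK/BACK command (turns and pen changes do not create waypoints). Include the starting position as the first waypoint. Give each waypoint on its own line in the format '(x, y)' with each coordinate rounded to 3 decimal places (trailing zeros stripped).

Answer: (0, 0)
(6, 0)
(18.728, -12.728)

Derivation:
Executing turtle program step by step:
Start: pos=(0,0), heading=0, pen down
FD 6: (0,0) -> (6,0) [heading=0, draw]
RT 45: heading 0 -> 315
RT 180: heading 315 -> 135
BK 18: (6,0) -> (18.728,-12.728) [heading=135, draw]
Final: pos=(18.728,-12.728), heading=135, 2 segment(s) drawn
Waypoints (3 total):
(0, 0)
(6, 0)
(18.728, -12.728)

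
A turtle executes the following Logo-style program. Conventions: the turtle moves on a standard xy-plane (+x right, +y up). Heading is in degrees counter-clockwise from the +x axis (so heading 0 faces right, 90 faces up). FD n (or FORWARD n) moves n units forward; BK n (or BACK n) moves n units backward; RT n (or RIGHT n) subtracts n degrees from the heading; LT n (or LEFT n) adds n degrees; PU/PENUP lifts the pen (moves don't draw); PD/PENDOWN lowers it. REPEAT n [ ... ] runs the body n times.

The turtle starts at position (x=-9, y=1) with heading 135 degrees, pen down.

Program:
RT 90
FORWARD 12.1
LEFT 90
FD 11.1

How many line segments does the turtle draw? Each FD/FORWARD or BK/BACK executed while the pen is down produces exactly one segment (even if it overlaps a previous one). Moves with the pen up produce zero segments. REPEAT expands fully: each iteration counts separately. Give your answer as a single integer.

Executing turtle program step by step:
Start: pos=(-9,1), heading=135, pen down
RT 90: heading 135 -> 45
FD 12.1: (-9,1) -> (-0.444,9.556) [heading=45, draw]
LT 90: heading 45 -> 135
FD 11.1: (-0.444,9.556) -> (-8.293,17.405) [heading=135, draw]
Final: pos=(-8.293,17.405), heading=135, 2 segment(s) drawn
Segments drawn: 2

Answer: 2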